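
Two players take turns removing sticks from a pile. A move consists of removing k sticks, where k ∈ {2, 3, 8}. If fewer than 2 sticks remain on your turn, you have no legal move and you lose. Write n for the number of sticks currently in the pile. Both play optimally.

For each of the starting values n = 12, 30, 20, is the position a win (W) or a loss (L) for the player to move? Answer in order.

12: W, 30: L, 20: L

Use the standard recursion: the mover loses at a terminal position; elsewhere, the mover wins exactly when some move hands the opponent an L position.
n=0: no move → L
n=1: no move → L
n=2: W (go to 0, an L position)
n=3: W (go to 1, an L position)
n=4: W (go to 1, an L position)
n=5: L (options 3(W), 2(W) are all W)
n=6: L (options 4(W), 3(W) are all W)
n=7: W (go to 5, an L position)
n=8: W (go to 6, an L position)
n=9: W (go to 6, an L position)
n=10: L (options 8(W), 7(W), 2(W) are all W)
n=11: L (options 9(W), 8(W), 3(W) are all W)
n=12: W (go to 10, an L position)
n=13: W (go to 11, an L position)
n=14: W (go to 11, an L position)
n=15: L (options 13(W), 12(W), 7(W) are all W)
n=16: L (options 14(W), 13(W), 8(W) are all W)
n=17: W (go to 15, an L position)
n=18: W (go to 16, an L position)
n=19: W (go to 16, an L position)
n=20: L (options 18(W), 17(W), 12(W) are all W)
n=21: L (options 19(W), 18(W), 13(W) are all W)
n=22: W (go to 20, an L position)
n=23: W (go to 21, an L position)
n=24: W (go to 21, an L position)
n=25: L (options 23(W), 22(W), 17(W) are all W)
n=26: L (options 24(W), 23(W), 18(W) are all W)
n=27: W (go to 25, an L position)
n=28: W (go to 26, an L position)
n=29: W (go to 26, an L position)
n=30: L (options 28(W), 27(W), 22(W) are all W)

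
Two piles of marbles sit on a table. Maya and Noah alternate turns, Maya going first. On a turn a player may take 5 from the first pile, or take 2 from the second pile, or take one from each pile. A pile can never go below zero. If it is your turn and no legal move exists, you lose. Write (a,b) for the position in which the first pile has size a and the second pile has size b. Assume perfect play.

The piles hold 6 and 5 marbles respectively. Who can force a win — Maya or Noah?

Classify positions by backward induction: terminal positions (no move available) are L. From any other position, the mover wins iff some move reaches an L.
No move ever increases a pile, so every position that can arise here has a ≤ 6 and b ≤ 5; it is enough to label the cells with 0 ≤ a ≤ 6 and 0 ≤ b ≤ 5.
Every move lowers a or b (never raises either), so fill the grid row by row in increasing a, and left to right within a row: each cell's successors are then already labelled.
      b=0  b=1  b=2  b=3  b=4  b=5
a=0:    L    L    W    W    L    L
a=1:    L    W    W    L    L    W
a=2:    L    W    W    L    W    W
a=3:    L    W    W    L    W    W
a=4:    L    W    W    L    W    W
a=5:    W    W    L    L    W    W
a=6:    W    L    L    W    W    L
Cells with no legal move (terminal, hence L): (0,0), (0,1), (1,0), (2,0), (3,0), (4,0).
The remaining L cells, each justified by listing all of its moves:
(0,4): only reaches (0,2)(W), which is W → L
(0,5): only reaches (0,3)(W), which is W → L
(1,3): only reaches (1,1)(W), (0,2)(W), all W → L
(1,4): only reaches (1,2)(W), (0,3)(W), all W → L
(2,3): only reaches (2,1)(W), (1,2)(W), all W → L
(3,3): only reaches (3,1)(W), (2,2)(W), all W → L
(4,3): only reaches (4,1)(W), (3,2)(W), all W → L
(5,2): only reaches (0,2)(W), (5,0)(W), (4,1)(W), all W → L
(5,3): only reaches (0,3)(W), (5,1)(W), (4,2)(W), all W → L
(6,1): only reaches (1,1)(W), (5,0)(W), all W → L
(6,2): only reaches (1,2)(W), (6,0)(W), (5,1)(W), all W → L
(6,5): only reaches (1,5)(W), (6,3)(W), (5,4)(W), all W → L
Every other cell has at least one move into one of the L cells above, so it is W.
The starting position (6,5) is L: whatever Maya does, the opponent receives a W position.

Noah wins.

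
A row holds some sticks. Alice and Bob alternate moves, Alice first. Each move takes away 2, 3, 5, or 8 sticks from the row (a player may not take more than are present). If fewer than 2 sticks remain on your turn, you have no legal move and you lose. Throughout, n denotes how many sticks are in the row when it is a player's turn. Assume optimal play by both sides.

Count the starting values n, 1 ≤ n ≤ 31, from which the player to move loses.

Label each position W (a win for the player to move) or L (a loss). A position with no legal move is L; any other position is W exactly when some move reaches an L, and L when every move reaches a W.
n=0: no move → L
n=1: no move → L
n=2: reaches L-position 0 → W
n=3: reaches L-position 1 → W
n=4: reaches L-position 1 → W
n=5: reaches L-position 0 → W
n=6: reaches L-position 1 → W
n=7: only reaches 5(W), 4(W), 2(W), all W → L
n=8: reaches L-position 0 → W
n=9: reaches L-position 7 → W
n=10: reaches L-position 7 → W
n=11: only reaches 9(W), 8(W), 6(W), 3(W), all W → L
n=12: reaches L-position 7 → W
n=13: reaches L-position 11 → W
n=14: reaches L-position 11 → W
n=15: reaches L-position 7 → W
n=16: reaches L-position 11 → W
n=17: only reaches 15(W), 14(W), 12(W), 9(W), all W → L
n=18: only reaches 16(W), 15(W), 13(W), 10(W), all W → L
n=19: reaches L-position 17 → W
n=20: reaches L-position 18 → W
n=21: reaches L-position 18 → W
n=22: reaches L-position 17 → W
n=23: reaches L-position 18 → W
n=24: only reaches 22(W), 21(W), 19(W), 16(W), all W → L
n=25: reaches L-position 17 → W
n=26: reaches L-position 24 → W
n=27: reaches L-position 24 → W
n=28: only reaches 26(W), 25(W), 23(W), 20(W), all W → L
n=29: reaches L-position 24 → W
n=30: reaches L-position 28 → W
n=31: reaches L-position 28 → W
L entries with 1 ≤ n ≤ 31 (n=0 is outside the asked range and is not counted): n = 1, 7, 11, 17, 18, 24, 28; that makes 7.

7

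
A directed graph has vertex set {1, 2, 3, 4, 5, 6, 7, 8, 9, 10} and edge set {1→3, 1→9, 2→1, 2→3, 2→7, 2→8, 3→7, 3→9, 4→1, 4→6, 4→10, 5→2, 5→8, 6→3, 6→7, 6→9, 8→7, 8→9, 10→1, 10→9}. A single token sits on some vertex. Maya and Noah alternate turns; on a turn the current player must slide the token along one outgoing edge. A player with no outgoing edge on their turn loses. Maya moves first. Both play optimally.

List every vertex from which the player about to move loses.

Build the W/L table. Terminal = L. A non-terminal position is W if it has a move to some L; otherwise it is L.
Every edge goes from a vertex to one that appears earlier in the order 9, 7, 8, 3, 6, 1, 2, 5, 10, 4, so processing vertices in that order labels each vertex after all of its successors.
9: no outgoing edge → L
7: no outgoing edge → L
8: reaches L-position 7 → W
3: reaches L-position 7 → W
6: reaches L-position 7 → W
1: reaches L-position 9 → W
2: reaches L-position 7 → W
5: only reaches 2(W), 8(W), all W → L
10: reaches L-position 9 → W
4: only reaches 10(W), 1(W), 6(W), all W → L
The losing starting vertices are exactly the entries labelled L in this table (4 of them).

4, 5, 7, 9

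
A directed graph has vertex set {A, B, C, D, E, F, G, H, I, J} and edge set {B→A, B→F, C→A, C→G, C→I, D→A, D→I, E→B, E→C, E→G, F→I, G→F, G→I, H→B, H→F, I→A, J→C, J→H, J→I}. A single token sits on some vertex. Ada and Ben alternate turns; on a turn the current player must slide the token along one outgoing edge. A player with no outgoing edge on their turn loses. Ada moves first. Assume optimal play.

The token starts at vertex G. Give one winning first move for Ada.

Positions with no move are L. A position that does have a move is losing for the player to move precisely when every available move leads to a winning position for the opponent. Fill in the labels:
Every edge goes from a vertex to one that appears earlier in the order A, I, F, B, D, H, G, C, E, J, so processing vertices in that order labels each vertex after all of its successors.
A: no outgoing edge → L
I: →A(L), so W
F: →I(W) only, which is W, so L
B: →F(L), so W
D: →A(L), so W
H: →F(L), so W
G: →F(L), so W
C: →A(L), so W
E: →C(W), G(W), B(W) — all W, so L
J: →C(W), H(W), I(W) — all W, so L
From G, the L positions reachable in one move are: F.

Move to F.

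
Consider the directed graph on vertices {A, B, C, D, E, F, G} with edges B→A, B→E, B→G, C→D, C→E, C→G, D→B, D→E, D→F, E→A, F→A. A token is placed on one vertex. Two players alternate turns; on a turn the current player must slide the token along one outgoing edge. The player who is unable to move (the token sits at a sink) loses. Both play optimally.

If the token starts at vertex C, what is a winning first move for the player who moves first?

Positions with no move are L. A position that does have a move is losing for the player to move precisely when every available move leads to a winning position for the opponent. Fill in the labels:
Every edge goes from a vertex to one that appears earlier in the order A, G, E, B, F, D, C, so processing vertices in that order labels each vertex after all of its successors.
A: no outgoing edge → L
G: no outgoing edge → L
E: →A(L), so W
B: →G(L), so W
F: →A(L), so W
D: →F(W), B(W), E(W) — all W, so L
C: →D(L), so W
From C, the L positions reachable in one move are: D, G. Any move reaching one of these is winning.

Move to D.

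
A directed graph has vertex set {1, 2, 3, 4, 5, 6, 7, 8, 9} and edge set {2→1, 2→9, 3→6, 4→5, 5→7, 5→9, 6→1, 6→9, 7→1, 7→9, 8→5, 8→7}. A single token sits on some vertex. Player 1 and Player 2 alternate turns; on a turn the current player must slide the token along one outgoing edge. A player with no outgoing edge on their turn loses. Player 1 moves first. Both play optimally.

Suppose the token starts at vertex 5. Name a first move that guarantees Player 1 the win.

Move to 9.

Positions with no move are L. A position that does have a move is losing for the player to move precisely when every available move leads to a winning position for the opponent. Fill in the labels:
Every edge goes from a vertex to one that appears earlier in the order 1, 9, 2, 7, 6, 5, 3, 8, 4, so processing vertices in that order labels each vertex after all of its successors.
1: no outgoing edge → L
9: no outgoing edge → L
2: →9(L), so W
7: →9(L), so W
6: →9(L), so W
5: →9(L), so W
3: →6(W) only, which is W, so L
8: →5(W), 7(W) — all W, so L
4: →5(W) only, which is W, so L
From 5, the L positions reachable in one move are: 9.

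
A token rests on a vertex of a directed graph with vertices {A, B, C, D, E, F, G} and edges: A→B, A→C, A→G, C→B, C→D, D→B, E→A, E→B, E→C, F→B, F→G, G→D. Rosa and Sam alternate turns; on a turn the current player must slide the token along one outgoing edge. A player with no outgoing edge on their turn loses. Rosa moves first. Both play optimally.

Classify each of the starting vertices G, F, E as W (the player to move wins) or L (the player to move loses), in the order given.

Positions with no move are L. A position that does have a move is losing for the player to move precisely when every available move leads to a winning position for the opponent. Fill in the labels:
Every edge goes from a vertex to one that appears earlier in the order B, D, G, C, A, E, F, so processing vertices in that order labels each vertex after all of its successors.
B: no outgoing edge → L
D: W (go to B, an L position)
G: L (sole option D(W) is W)
C: W (go to B, an L position)
A: W (go to G, an L position)
E: W (go to B, an L position)
F: W (go to G, an L position)

G: L, F: W, E: W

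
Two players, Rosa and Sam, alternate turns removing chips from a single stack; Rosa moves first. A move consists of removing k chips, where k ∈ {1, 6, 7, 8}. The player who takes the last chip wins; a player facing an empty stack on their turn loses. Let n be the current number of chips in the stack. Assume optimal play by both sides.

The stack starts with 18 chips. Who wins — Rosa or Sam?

Label each position W (a win for the player to move) or L (a loss). A position with no legal move is L; any other position is W exactly when some move reaches an L, and L when every move reaches a W.
n=0: no move → L
n=1: →0(L), so W
n=2: →1(W) only, which is W, so L
n=3: →2(L), so W
n=4: →3(W) only, which is W, so L
n=5: →4(L), so W
n=6: →0(L), so W
n=7: →0(L), so W
n=8: →2(L), so W
n=9: →2(L), so W
n=10: →4(L), so W
n=11: →4(L), so W
n=12: →4(L), so W
n=13: →12(W), 7(W), 6(W), 5(W) — all W, so L
n=14: →13(L), so W
n=15: →14(W), 9(W), 8(W), 7(W) — all W, so L
n=16: →15(L), so W
n=17: →16(W), 11(W), 10(W), 9(W) — all W, so L
n=18: →17(L), so W
The starting position 18 is W: Rosa should remove 1, leaving 17, handing over an L position.

Rosa wins.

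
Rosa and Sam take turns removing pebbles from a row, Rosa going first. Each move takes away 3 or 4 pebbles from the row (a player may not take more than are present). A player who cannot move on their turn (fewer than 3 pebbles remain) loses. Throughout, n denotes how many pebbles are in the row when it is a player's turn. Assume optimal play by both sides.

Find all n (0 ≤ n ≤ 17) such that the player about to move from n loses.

Label each position W (a win for the player to move) or L (a loss). A position with no legal move is L; any other position is W exactly when some move reaches an L, and L when every move reaches a W.
n=0: no move → L
n=1: no move → L
n=2: no move → L
n=3: →0(L), so W
n=4: →1(L), so W
n=5: →2(L), so W
n=6: →2(L), so W
n=7: →4(W), 3(W) — all W, so L
n=8: →5(W), 4(W) — all W, so L
n=9: →6(W), 5(W) — all W, so L
n=10: →7(L), so W
n=11: →8(L), so W
n=12: →9(L), so W
n=13: →9(L), so W
n=14: →11(W), 10(W) — all W, so L
n=15: →12(W), 11(W) — all W, so L
n=16: →13(W), 12(W) — all W, so L
n=17: →14(L), so W
Reading off the rows marked L gives the requested list; there are 9 such values of n.

0, 1, 2, 7, 8, 9, 14, 15, 16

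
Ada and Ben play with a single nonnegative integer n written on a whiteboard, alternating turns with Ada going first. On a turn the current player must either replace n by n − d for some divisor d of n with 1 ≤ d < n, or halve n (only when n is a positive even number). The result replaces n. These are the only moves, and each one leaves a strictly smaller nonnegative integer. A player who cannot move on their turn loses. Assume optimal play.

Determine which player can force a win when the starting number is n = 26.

Ada wins.

Classify positions by backward induction: terminal positions (no move available) are L. From any other position, the mover wins iff some move reaches an L.
n=0: no move → L
n=1: no move → L
n=2: can move to 1, which is L ⇒ W
n=3: the only move is to 2(W), a W ⇒ L
n=4: can move to 3, which is L ⇒ W
n=5: the only move is to 4(W), a W ⇒ L
n=6: can move to 3, which is L ⇒ W
n=7: the only move is to 6(W), a W ⇒ L
n=8: can move to 7, which is L ⇒ W
n=9: moves to 6(W), 8(W); every one is W ⇒ L
n=10: can move to 5, which is L ⇒ W
n=11: the only move is to 10(W), a W ⇒ L
n=12: can move to 9, which is L ⇒ W
n=13: the only move is to 12(W), a W ⇒ L
n=14: can move to 7, which is L ⇒ W
n=15: moves to 10(W), 12(W), 14(W); every one is W ⇒ L
n=16: can move to 15, which is L ⇒ W
n=17: the only move is to 16(W), a W ⇒ L
n=18: can move to 9, which is L ⇒ W
n=19: the only move is to 18(W), a W ⇒ L
n=20: can move to 15, which is L ⇒ W
n=21: moves to 14(W), 18(W), 20(W); every one is W ⇒ L
n=22: can move to 11, which is L ⇒ W
n=23: the only move is to 22(W), a W ⇒ L
n=24: can move to 21, which is L ⇒ W
n=25: moves to 20(W), 24(W); every one is W ⇒ L
n=26: can move to 13, which is L ⇒ W
The starting position 26 is W: Ada should move to 13, handing over an L position.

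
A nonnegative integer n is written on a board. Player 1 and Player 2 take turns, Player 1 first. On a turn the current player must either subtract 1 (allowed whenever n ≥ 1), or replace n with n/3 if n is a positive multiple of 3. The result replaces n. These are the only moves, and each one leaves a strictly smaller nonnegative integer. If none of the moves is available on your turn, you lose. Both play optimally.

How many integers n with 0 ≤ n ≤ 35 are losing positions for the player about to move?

17

Classify positions by backward induction: terminal positions (no move available) are L. From any other position, the mover wins iff some move reaches an L.
n=0: no move → L
n=1: reaches L-position 0 → W
n=2: only reaches 1(W), which is W → L
n=3: reaches L-position 2 → W
n=4: only reaches 3(W), which is W → L
n=5: reaches L-position 4 → W
n=6: reaches L-position 2 → W
n=7: only reaches 6(W), which is W → L
n=8: reaches L-position 7 → W
n=9: only reaches 3(W), 8(W), all W → L
n=10: reaches L-position 9 → W
n=11: only reaches 10(W), which is W → L
n=12: reaches L-position 4 → W
n=13: only reaches 12(W), which is W → L
n=14: reaches L-position 13 → W
n=15: only reaches 5(W), 14(W), all W → L
n=16: reaches L-position 15 → W
n=17: only reaches 16(W), which is W → L
n=18: reaches L-position 17 → W
n=19: only reaches 18(W), which is W → L
n=20: reaches L-position 19 → W
n=21: reaches L-position 7 → W
n=22: only reaches 21(W), which is W → L
n=23: reaches L-position 22 → W
n=24: only reaches 8(W), 23(W), all W → L
n=25: reaches L-position 24 → W
n=26: only reaches 25(W), which is W → L
n=27: reaches L-position 9 → W
n=28: only reaches 27(W), which is W → L
n=29: reaches L-position 28 → W
n=30: only reaches 10(W), 29(W), all W → L
n=31: reaches L-position 30 → W
n=32: only reaches 31(W), which is W → L
n=33: reaches L-position 11 → W
n=34: only reaches 33(W), which is W → L
n=35: reaches L-position 34 → W
L entries with 0 ≤ n ≤ 35: n = 0, 2, 4, 7, 9, 11, 13, 15, 17, 19, 22, 24, 26, 28, 30, 32, 34; that makes 17.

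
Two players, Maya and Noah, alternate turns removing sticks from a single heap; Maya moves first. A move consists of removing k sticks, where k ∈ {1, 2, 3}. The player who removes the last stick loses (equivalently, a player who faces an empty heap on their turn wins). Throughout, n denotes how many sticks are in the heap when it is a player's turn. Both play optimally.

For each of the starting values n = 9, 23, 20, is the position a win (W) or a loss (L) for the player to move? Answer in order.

Positions with no move are W. A position that does have a move is losing for the player to move precisely when every available move leads to a winning position for the opponent. Fill in the labels:
n=0: no move; the opponent has just taken the last stick and therefore loses → W
n=1: the only move is to 0(W), a W ⇒ L
n=2: can move to 1, which is L ⇒ W
n=3: can move to 1, which is L ⇒ W
n=4: can move to 1, which is L ⇒ W
n=5: moves to 4(W), 3(W), 2(W); every one is W ⇒ L
n=6: can move to 5, which is L ⇒ W
n=7: can move to 5, which is L ⇒ W
n=8: can move to 5, which is L ⇒ W
n=9: moves to 8(W), 7(W), 6(W); every one is W ⇒ L
n=10: can move to 9, which is L ⇒ W
n=11: can move to 9, which is L ⇒ W
n=12: can move to 9, which is L ⇒ W
n=13: moves to 12(W), 11(W), 10(W); every one is W ⇒ L
n=14: can move to 13, which is L ⇒ W
n=15: can move to 13, which is L ⇒ W
n=16: can move to 13, which is L ⇒ W
n=17: moves to 16(W), 15(W), 14(W); every one is W ⇒ L
n=18: can move to 17, which is L ⇒ W
n=19: can move to 17, which is L ⇒ W
n=20: can move to 17, which is L ⇒ W
n=21: moves to 20(W), 19(W), 18(W); every one is W ⇒ L
n=22: can move to 21, which is L ⇒ W
n=23: can move to 21, which is L ⇒ W

9: L, 23: W, 20: W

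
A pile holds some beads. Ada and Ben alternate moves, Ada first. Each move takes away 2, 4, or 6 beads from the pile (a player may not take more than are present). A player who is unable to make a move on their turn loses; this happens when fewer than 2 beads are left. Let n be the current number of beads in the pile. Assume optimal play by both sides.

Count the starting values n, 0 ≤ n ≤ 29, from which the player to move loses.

8

Build the W/L table. Terminal = L. A non-terminal position is W if it has a move to some L; otherwise it is L.
n=0: no move → L
n=1: no move → L
n=2: W (go to 0, an L position)
n=3: W (go to 1, an L position)
n=4: W (go to 0, an L position)
n=5: W (go to 1, an L position)
n=6: W (go to 0, an L position)
n=7: W (go to 1, an L position)
n=8: L (options 6(W), 4(W), 2(W) are all W)
n=9: L (options 7(W), 5(W), 3(W) are all W)
n=10: W (go to 8, an L position)
n=11: W (go to 9, an L position)
n=12: W (go to 8, an L position)
n=13: W (go to 9, an L position)
n=14: W (go to 8, an L position)
n=15: W (go to 9, an L position)
n=16: L (options 14(W), 12(W), 10(W) are all W)
n=17: L (options 15(W), 13(W), 11(W) are all W)
n=18: W (go to 16, an L position)
n=19: W (go to 17, an L position)
n=20: W (go to 16, an L position)
n=21: W (go to 17, an L position)
n=22: W (go to 16, an L position)
n=23: W (go to 17, an L position)
n=24: L (options 22(W), 20(W), 18(W) are all W)
n=25: L (options 23(W), 21(W), 19(W) are all W)
n=26: W (go to 24, an L position)
n=27: W (go to 25, an L position)
n=28: W (go to 24, an L position)
n=29: W (go to 25, an L position)
L entries with 0 ≤ n ≤ 29: n = 0, 1, 8, 9, 16, 17, 24, 25; that makes 8.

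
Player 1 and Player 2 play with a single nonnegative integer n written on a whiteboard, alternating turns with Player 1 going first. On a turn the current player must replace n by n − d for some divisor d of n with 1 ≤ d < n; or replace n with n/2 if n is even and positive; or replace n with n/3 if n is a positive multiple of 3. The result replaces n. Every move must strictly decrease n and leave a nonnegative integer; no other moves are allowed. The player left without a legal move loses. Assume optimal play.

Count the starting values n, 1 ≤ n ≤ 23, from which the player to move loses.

Work bottom-up. With no move the player to move loses. Otherwise the position is W if at least one move leads to an L position for the opponent, and L if every move leads to a W.
n=0: no move → L
n=1: no move → L
n=2: can move to 1, which is L ⇒ W
n=3: can move to 1, which is L ⇒ W
n=4: moves to 2(W), 3(W); every one is W ⇒ L
n=5: can move to 4, which is L ⇒ W
n=6: can move to 4, which is L ⇒ W
n=7: the only move is to 6(W), a W ⇒ L
n=8: can move to 4, which is L ⇒ W
n=9: moves to 3(W), 6(W), 8(W); every one is W ⇒ L
n=10: can move to 9, which is L ⇒ W
n=11: the only move is to 10(W), a W ⇒ L
n=12: can move to 4, which is L ⇒ W
n=13: the only move is to 12(W), a W ⇒ L
n=14: can move to 7, which is L ⇒ W
n=15: moves to 5(W), 10(W), 12(W), 14(W); every one is W ⇒ L
n=16: can move to 15, which is L ⇒ W
n=17: the only move is to 16(W), a W ⇒ L
n=18: can move to 9, which is L ⇒ W
n=19: the only move is to 18(W), a W ⇒ L
n=20: can move to 15, which is L ⇒ W
n=21: can move to 7, which is L ⇒ W
n=22: can move to 11, which is L ⇒ W
n=23: the only move is to 22(W), a W ⇒ L
L entries with 1 ≤ n ≤ 23 (n=0 is outside the asked range and is not counted): n = 1, 4, 7, 9, 11, 13, 15, 17, 19, 23; that makes 10.

10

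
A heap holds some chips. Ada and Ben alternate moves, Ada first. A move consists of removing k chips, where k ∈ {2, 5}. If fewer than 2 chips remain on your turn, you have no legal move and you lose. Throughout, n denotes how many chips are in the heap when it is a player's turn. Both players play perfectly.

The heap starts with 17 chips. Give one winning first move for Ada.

Remove 2, leaving 15.

Compute win/loss labels from the base case upward. A position with no move is L. Any other position is W if it can reach an L in one move, else L.
n=0: no move → L
n=1: no move → L
n=2: can move to 0, which is L ⇒ W
n=3: can move to 1, which is L ⇒ W
n=4: the only move is to 2(W), a W ⇒ L
n=5: can move to 0, which is L ⇒ W
n=6: can move to 4, which is L ⇒ W
n=7: moves to 5(W), 2(W); every one is W ⇒ L
n=8: moves to 6(W), 3(W); every one is W ⇒ L
n=9: can move to 7, which is L ⇒ W
n=10: can move to 8, which is L ⇒ W
n=11: moves to 9(W), 6(W); every one is W ⇒ L
n=12: can move to 7, which is L ⇒ W
n=13: can move to 11, which is L ⇒ W
n=14: moves to 12(W), 9(W); every one is W ⇒ L
n=15: moves to 13(W), 10(W); every one is W ⇒ L
n=16: can move to 14, which is L ⇒ W
n=17: can move to 15, which is L ⇒ W
From 17, the L positions reachable in one move are: 15.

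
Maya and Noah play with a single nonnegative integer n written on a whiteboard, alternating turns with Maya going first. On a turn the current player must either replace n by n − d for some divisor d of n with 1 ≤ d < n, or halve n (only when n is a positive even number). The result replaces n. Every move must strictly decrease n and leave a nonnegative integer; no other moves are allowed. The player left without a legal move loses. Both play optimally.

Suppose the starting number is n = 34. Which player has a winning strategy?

Use the standard recursion: the mover loses at a terminal position; elsewhere, the mover wins exactly when some move hands the opponent an L position.
n=0: no move → L
n=1: no move → L
n=2: →1(L), so W
n=3: →2(W) only, which is W, so L
n=4: →3(L), so W
n=5: →4(W) only, which is W, so L
n=6: →3(L), so W
n=7: →6(W) only, which is W, so L
n=8: →7(L), so W
n=9: →6(W), 8(W) — all W, so L
n=10: →5(L), so W
n=11: →10(W) only, which is W, so L
n=12: →9(L), so W
n=13: →12(W) only, which is W, so L
n=14: →7(L), so W
n=15: →10(W), 12(W), 14(W) — all W, so L
n=16: →15(L), so W
n=17: →16(W) only, which is W, so L
n=18: →9(L), so W
n=19: →18(W) only, which is W, so L
n=20: →15(L), so W
n=21: →14(W), 18(W), 20(W) — all W, so L
n=22: →11(L), so W
n=23: →22(W) only, which is W, so L
n=24: →21(L), so W
n=25: →20(W), 24(W) — all W, so L
n=26: →13(L), so W
n=27: →18(W), 24(W), 26(W) — all W, so L
n=28: →21(L), so W
n=29: →28(W) only, which is W, so L
n=30: →15(L), so W
n=31: →30(W) only, which is W, so L
n=32: →31(L), so W
n=33: →22(W), 30(W), 32(W) — all W, so L
n=34: →17(L), so W
From 34 Maya can move to 17, reaching an L position.

Maya wins.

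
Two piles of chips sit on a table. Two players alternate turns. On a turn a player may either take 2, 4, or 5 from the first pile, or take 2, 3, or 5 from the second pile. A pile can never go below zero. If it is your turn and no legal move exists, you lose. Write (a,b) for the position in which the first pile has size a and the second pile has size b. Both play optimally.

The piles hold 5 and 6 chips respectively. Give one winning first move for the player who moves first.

Compute win/loss labels from the base case upward. A position with no move is L. Any other position is W if it can reach an L in one move, else L.
No move ever increases a pile, so every position that can arise here has a ≤ 5 and b ≤ 6; it is enough to label the cells with 0 ≤ a ≤ 5 and 0 ≤ b ≤ 6.
Every move lowers a or b (never raises either), so fill the grid row by row in increasing a, and left to right within a row: each cell's successors are then already labelled.
      b=0  b=1  b=2  b=3  b=4  b=5  b=6
a=0:    L    L    W    W    W    W    W
a=1:    L    L    W    W    W    W    W
a=2:    W    W    L    L    W    W    W
a=3:    W    W    L    L    W    W    W
a=4:    W    W    W    W    L    L    W
a=5:    W    W    W    W    L    L    W
Cells with no legal move (terminal, hence L): (0,0), (0,1), (1,0), (1,1).
The remaining L cells, each justified by listing all of its moves:
(2,2): →(0,2)(W), (2,0)(W) — all W, so L
(2,3): →(0,3)(W), (2,1)(W), (2,0)(W) — all W, so L
(3,2): →(1,2)(W), (3,0)(W) — all W, so L
(3,3): →(1,3)(W), (3,1)(W), (3,0)(W) — all W, so L
(4,4): →(2,4)(W), (0,4)(W), (4,2)(W), (4,1)(W) — all W, so L
(4,5): →(2,5)(W), (0,5)(W), (4,3)(W), (4,2)(W), (4,0)(W) — all W, so L
(5,4): →(3,4)(W), (1,4)(W), (0,4)(W), (5,2)(W), (5,1)(W) — all W, so L
(5,5): →(3,5)(W), (1,5)(W), (0,5)(W), (5,3)(W), (5,2)(W), (5,0)(W) — all W, so L
Every other cell has at least one move into one of the L cells above, so it is W.
From (5,6), the L positions reachable in one move are: (5,4).

Move to (5,4).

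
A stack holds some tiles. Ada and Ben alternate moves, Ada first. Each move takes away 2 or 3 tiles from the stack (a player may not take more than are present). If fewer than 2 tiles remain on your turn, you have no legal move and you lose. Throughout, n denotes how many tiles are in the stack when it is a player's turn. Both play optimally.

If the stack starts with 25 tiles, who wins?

Use the standard recursion: the mover loses at a terminal position; elsewhere, the mover wins exactly when some move hands the opponent an L position.
n=0: no move → L
n=1: no move → L
n=2: →0(L), so W
n=3: →1(L), so W
n=4: →1(L), so W
n=5: →3(W), 2(W) — all W, so L
n=6: →4(W), 3(W) — all W, so L
n=7: →5(L), so W
n=8: →6(L), so W
n=9: →6(L), so W
n=10: →8(W), 7(W) — all W, so L
n=11: →9(W), 8(W) — all W, so L
n=12: →10(L), so W
n=13: →11(L), so W
n=14: →11(L), so W
n=15: →13(W), 12(W) — all W, so L
n=16: →14(W), 13(W) — all W, so L
n=17: →15(L), so W
n=18: →16(L), so W
n=19: →16(L), so W
n=20: →18(W), 17(W) — all W, so L
n=21: →19(W), 18(W) — all W, so L
n=22: →20(L), so W
n=23: →21(L), so W
n=24: →21(L), so W
n=25: →23(W), 22(W) — all W, so L
Every move from 25 reaches a W position, so the mover loses.

Ben wins.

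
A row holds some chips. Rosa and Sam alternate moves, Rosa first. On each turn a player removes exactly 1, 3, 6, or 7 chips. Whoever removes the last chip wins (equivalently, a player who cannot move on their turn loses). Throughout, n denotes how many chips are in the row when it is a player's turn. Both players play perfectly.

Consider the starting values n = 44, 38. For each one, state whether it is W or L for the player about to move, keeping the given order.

44: W, 38: L

Positions with no move are L. A position that does have a move is losing for the player to move precisely when every available move leads to a winning position for the opponent. Fill in the labels:
n=0: no move → L
n=1: reaches L-position 0 → W
n=2: only reaches 1(W), which is W → L
n=3: reaches L-position 2 → W
n=4: only reaches 3(W), 1(W), all W → L
n=5: reaches L-position 4 → W
n=6: reaches L-position 0 → W
n=7: reaches L-position 4 → W
n=8: reaches L-position 2 → W
n=9: reaches L-position 2 → W
n=10: reaches L-position 4 → W
n=11: reaches L-position 4 → W
n=12: only reaches 11(W), 9(W), 6(W), 5(W), all W → L
n=13: reaches L-position 12 → W
n=14: only reaches 13(W), 11(W), 8(W), 7(W), all W → L
n=15: reaches L-position 14 → W
n=16: only reaches 15(W), 13(W), 10(W), 9(W), all W → L
n=17: reaches L-position 16 → W
n=18: reaches L-position 12 → W
n=19: reaches L-position 16 → W
n=20: reaches L-position 14 → W
n=21: reaches L-position 14 → W
n=22: reaches L-position 16 → W
n=23: reaches L-position 16 → W
n=24: only reaches 23(W), 21(W), 18(W), 17(W), all W → L
n=25: reaches L-position 24 → W
n=26: only reaches 25(W), 23(W), 20(W), 19(W), all W → L
n=27: reaches L-position 26 → W
n=28: only reaches 27(W), 25(W), 22(W), 21(W), all W → L
n=29: reaches L-position 28 → W
n=30: reaches L-position 24 → W
n=31: reaches L-position 28 → W
n=32: reaches L-position 26 → W
n=33: reaches L-position 26 → W
n=34: reaches L-position 28 → W
n=35: reaches L-position 28 → W
n=36: only reaches 35(W), 33(W), 30(W), 29(W), all W → L
n=37: reaches L-position 36 → W
n=38: only reaches 37(W), 35(W), 32(W), 31(W), all W → L
n=39: reaches L-position 38 → W
n=40: only reaches 39(W), 37(W), 34(W), 33(W), all W → L
n=41: reaches L-position 40 → W
n=42: reaches L-position 36 → W
n=43: reaches L-position 40 → W
n=44: reaches L-position 38 → W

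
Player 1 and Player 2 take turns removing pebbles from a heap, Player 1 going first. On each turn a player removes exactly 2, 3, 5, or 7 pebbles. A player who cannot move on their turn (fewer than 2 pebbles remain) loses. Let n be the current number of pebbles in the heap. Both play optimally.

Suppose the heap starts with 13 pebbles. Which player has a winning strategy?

Player 1 wins.

Compute win/loss labels from the base case upward. A position with no move is L. Any other position is W if it can reach an L in one move, else L.
n=0: no move → L
n=1: no move → L
n=2: reaches L-position 0 → W
n=3: reaches L-position 1 → W
n=4: reaches L-position 1 → W
n=5: reaches L-position 0 → W
n=6: reaches L-position 1 → W
n=7: reaches L-position 0 → W
n=8: reaches L-position 1 → W
n=9: only reaches 7(W), 6(W), 4(W), 2(W), all W → L
n=10: only reaches 8(W), 7(W), 5(W), 3(W), all W → L
n=11: reaches L-position 9 → W
n=12: reaches L-position 10 → W
n=13: reaches L-position 10 → W
From 13 Player 1 can remove 3, leaving 10, reaching an L position.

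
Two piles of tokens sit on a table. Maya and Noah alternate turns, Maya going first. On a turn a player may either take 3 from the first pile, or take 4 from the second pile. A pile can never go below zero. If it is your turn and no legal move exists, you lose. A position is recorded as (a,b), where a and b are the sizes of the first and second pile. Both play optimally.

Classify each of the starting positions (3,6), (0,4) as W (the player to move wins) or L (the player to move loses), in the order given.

(3,6): L, (0,4): W

Work bottom-up. With no move the player to move loses. Otherwise the position is W if at least one move leads to an L position for the opponent, and L if every move leads to a W.
No move ever increases a pile, so every position that can arise here has a ≤ 3 and b ≤ 6; it is enough to label the cells with 0 ≤ a ≤ 3 and 0 ≤ b ≤ 6.
Every move lowers a or b (never raises either), so fill the grid row by row in increasing a, and left to right within a row: each cell's successors are then already labelled.
      b=0  b=1  b=2  b=3  b=4  b=5  b=6
a=0:    L    L    L    L    W    W    W
a=1:    L    L    L    L    W    W    W
a=2:    L    L    L    L    W    W    W
a=3:    W    W    W    W    L    L    L
Cells with no legal move (terminal, hence L): (0,0), (0,1), (0,2), (0,3), (1,0), (1,1), (1,2), (1,3), (2,0), (2,1), (2,2), (2,3).
The remaining L cells, each justified by listing all of its moves:
(3,4): L (options (0,4)(W), (3,0)(W) are all W)
(3,5): L (options (0,5)(W), (3,1)(W) are all W)
(3,6): L (options (0,6)(W), (3,2)(W) are all W)
Every other cell has at least one move into one of the L cells above, so it is W.
(3,6): one of the L cells justified above, so L
(0,4): the move to (0,0) reaches an L cell, so W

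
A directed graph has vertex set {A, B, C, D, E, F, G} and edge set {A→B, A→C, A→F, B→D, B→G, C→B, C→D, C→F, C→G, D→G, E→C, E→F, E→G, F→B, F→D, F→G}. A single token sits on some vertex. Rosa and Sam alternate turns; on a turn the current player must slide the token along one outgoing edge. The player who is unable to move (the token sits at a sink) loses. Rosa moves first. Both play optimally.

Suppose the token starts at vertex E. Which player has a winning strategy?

Rosa wins.

Work bottom-up. With no move the player to move loses. Otherwise the position is W if at least one move leads to an L position for the opponent, and L if every move leads to a W.
Every edge goes from a vertex to one that appears earlier in the order G, D, B, F, C, A, E, so processing vertices in that order labels each vertex after all of its successors.
G: no outgoing edge → L
D: reaches L-position G → W
B: reaches L-position G → W
F: reaches L-position G → W
C: reaches L-position G → W
A: only reaches C(W), F(W), B(W), all W → L
E: reaches L-position G → W
The starting position E is W: Rosa should move to G, handing over an L position.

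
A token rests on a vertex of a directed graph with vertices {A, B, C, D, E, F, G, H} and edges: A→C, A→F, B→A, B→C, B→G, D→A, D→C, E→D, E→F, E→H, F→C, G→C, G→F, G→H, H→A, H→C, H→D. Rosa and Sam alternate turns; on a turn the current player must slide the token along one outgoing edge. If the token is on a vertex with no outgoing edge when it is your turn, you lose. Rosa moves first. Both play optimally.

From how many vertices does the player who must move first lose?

Classify positions by backward induction: terminal positions (no move available) are L. From any other position, the mover wins iff some move reaches an L.
Every edge goes from a vertex to one that appears earlier in the order C, F, A, D, H, G, E, B, so processing vertices in that order labels each vertex after all of its successors.
C: no outgoing edge → L
F: can move to C, which is L ⇒ W
A: can move to C, which is L ⇒ W
D: can move to C, which is L ⇒ W
H: can move to C, which is L ⇒ W
G: can move to C, which is L ⇒ W
E: moves to H(W), D(W), F(W); every one is W ⇒ L
B: can move to C, which is L ⇒ W
The L vertices are C, E; that is 2 in all.

2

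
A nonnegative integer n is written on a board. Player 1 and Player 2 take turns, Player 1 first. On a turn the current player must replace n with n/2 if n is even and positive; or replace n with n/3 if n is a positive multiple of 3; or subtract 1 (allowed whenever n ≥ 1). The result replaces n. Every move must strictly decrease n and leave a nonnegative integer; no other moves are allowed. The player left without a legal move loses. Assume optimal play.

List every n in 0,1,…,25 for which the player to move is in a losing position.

Compute win/loss labels from the base case upward. A position with no move is L. Any other position is W if it can reach an L in one move, else L.
n=0: no move → L
n=1: reaches L-position 0 → W
n=2: only reaches 1(W), which is W → L
n=3: reaches L-position 2 → W
n=4: reaches L-position 2 → W
n=5: only reaches 4(W), which is W → L
n=6: reaches L-position 2 → W
n=7: only reaches 6(W), which is W → L
n=8: reaches L-position 7 → W
n=9: only reaches 3(W), 8(W), all W → L
n=10: reaches L-position 5 → W
n=11: only reaches 10(W), which is W → L
n=12: reaches L-position 11 → W
n=13: only reaches 12(W), which is W → L
n=14: reaches L-position 7 → W
n=15: reaches L-position 5 → W
n=16: only reaches 8(W), 15(W), all W → L
n=17: reaches L-position 16 → W
n=18: reaches L-position 9 → W
n=19: only reaches 18(W), which is W → L
n=20: reaches L-position 19 → W
n=21: reaches L-position 7 → W
n=22: reaches L-position 11 → W
n=23: only reaches 22(W), which is W → L
n=24: reaches L-position 23 → W
n=25: only reaches 24(W), which is W → L
The losing starting values of n are exactly the entries labelled L in this table (11 of them).

0, 2, 5, 7, 9, 11, 13, 16, 19, 23, 25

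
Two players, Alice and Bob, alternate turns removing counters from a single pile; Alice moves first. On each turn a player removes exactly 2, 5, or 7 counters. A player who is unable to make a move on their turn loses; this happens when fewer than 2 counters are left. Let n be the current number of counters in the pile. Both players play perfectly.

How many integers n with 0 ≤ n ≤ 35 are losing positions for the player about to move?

11

Label each position W (a win for the player to move) or L (a loss). A position with no legal move is L; any other position is W exactly when some move reaches an L, and L when every move reaches a W.
n=0: no move → L
n=1: no move → L
n=2: reaches L-position 0 → W
n=3: reaches L-position 1 → W
n=4: only reaches 2(W), which is W → L
n=5: reaches L-position 0 → W
n=6: reaches L-position 4 → W
n=7: reaches L-position 0 → W
n=8: reaches L-position 1 → W
n=9: reaches L-position 4 → W
n=10: only reaches 8(W), 5(W), 3(W), all W → L
n=11: reaches L-position 4 → W
n=12: reaches L-position 10 → W
n=13: only reaches 11(W), 8(W), 6(W), all W → L
n=14: only reaches 12(W), 9(W), 7(W), all W → L
n=15: reaches L-position 13 → W
n=16: reaches L-position 14 → W
n=17: reaches L-position 10 → W
n=18: reaches L-position 13 → W
n=19: reaches L-position 14 → W
n=20: reaches L-position 13 → W
n=21: reaches L-position 14 → W
n=22: only reaches 20(W), 17(W), 15(W), all W → L
n=23: only reaches 21(W), 18(W), 16(W), all W → L
n=24: reaches L-position 22 → W
n=25: reaches L-position 23 → W
n=26: only reaches 24(W), 21(W), 19(W), all W → L
n=27: reaches L-position 22 → W
n=28: reaches L-position 26 → W
n=29: reaches L-position 22 → W
n=30: reaches L-position 23 → W
n=31: reaches L-position 26 → W
n=32: only reaches 30(W), 27(W), 25(W), all W → L
n=33: reaches L-position 26 → W
n=34: reaches L-position 32 → W
n=35: only reaches 33(W), 30(W), 28(W), all W → L
L entries with 0 ≤ n ≤ 35: n = 0, 1, 4, 10, 13, 14, 22, 23, 26, 32, 35; that makes 11.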